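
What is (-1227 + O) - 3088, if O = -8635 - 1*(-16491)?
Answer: 3541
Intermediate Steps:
O = 7856 (O = -8635 + 16491 = 7856)
(-1227 + O) - 3088 = (-1227 + 7856) - 3088 = 6629 - 3088 = 3541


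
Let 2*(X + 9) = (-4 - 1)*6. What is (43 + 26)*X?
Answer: -1656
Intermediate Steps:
X = -24 (X = -9 + ((-4 - 1)*6)/2 = -9 + (-5*6)/2 = -9 + (1/2)*(-30) = -9 - 15 = -24)
(43 + 26)*X = (43 + 26)*(-24) = 69*(-24) = -1656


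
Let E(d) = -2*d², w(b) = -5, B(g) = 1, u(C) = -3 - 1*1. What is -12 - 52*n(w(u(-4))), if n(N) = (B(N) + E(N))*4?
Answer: 10180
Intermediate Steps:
u(C) = -4 (u(C) = -3 - 1 = -4)
n(N) = 4 - 8*N² (n(N) = (1 - 2*N²)*4 = 4 - 8*N²)
-12 - 52*n(w(u(-4))) = -12 - 52*(4 - 8*(-5)²) = -12 - 52*(4 - 8*25) = -12 - 52*(4 - 200) = -12 - 52*(-196) = -12 + 10192 = 10180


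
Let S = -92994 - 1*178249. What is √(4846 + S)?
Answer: I*√266397 ≈ 516.14*I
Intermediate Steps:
S = -271243 (S = -92994 - 178249 = -271243)
√(4846 + S) = √(4846 - 271243) = √(-266397) = I*√266397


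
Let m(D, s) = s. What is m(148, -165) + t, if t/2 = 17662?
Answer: 35159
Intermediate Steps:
t = 35324 (t = 2*17662 = 35324)
m(148, -165) + t = -165 + 35324 = 35159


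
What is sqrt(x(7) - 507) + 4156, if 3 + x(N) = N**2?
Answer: 4156 + I*sqrt(461) ≈ 4156.0 + 21.471*I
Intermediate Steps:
x(N) = -3 + N**2
sqrt(x(7) - 507) + 4156 = sqrt((-3 + 7**2) - 507) + 4156 = sqrt((-3 + 49) - 507) + 4156 = sqrt(46 - 507) + 4156 = sqrt(-461) + 4156 = I*sqrt(461) + 4156 = 4156 + I*sqrt(461)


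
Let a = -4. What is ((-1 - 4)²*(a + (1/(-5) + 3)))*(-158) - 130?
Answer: 4610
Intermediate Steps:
((-1 - 4)²*(a + (1/(-5) + 3)))*(-158) - 130 = ((-1 - 4)²*(-4 + (1/(-5) + 3)))*(-158) - 130 = ((-5)²*(-4 + (-⅕ + 3)))*(-158) - 130 = (25*(-4 + 14/5))*(-158) - 130 = (25*(-6/5))*(-158) - 130 = -30*(-158) - 130 = 4740 - 130 = 4610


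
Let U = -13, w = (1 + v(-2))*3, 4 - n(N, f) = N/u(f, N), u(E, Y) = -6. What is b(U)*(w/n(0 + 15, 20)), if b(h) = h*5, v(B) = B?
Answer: 30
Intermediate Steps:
n(N, f) = 4 + N/6 (n(N, f) = 4 - N/(-6) = 4 - N*(-1)/6 = 4 - (-1)*N/6 = 4 + N/6)
w = -3 (w = (1 - 2)*3 = -1*3 = -3)
b(h) = 5*h
b(U)*(w/n(0 + 15, 20)) = (5*(-13))*(-3/(4 + (0 + 15)/6)) = -(-195)/(4 + (⅙)*15) = -(-195)/(4 + 5/2) = -(-195)/13/2 = -(-195)*2/13 = -65*(-6/13) = 30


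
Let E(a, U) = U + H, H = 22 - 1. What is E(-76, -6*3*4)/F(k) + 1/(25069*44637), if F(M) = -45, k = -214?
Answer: 2113676024/1865008255 ≈ 1.1333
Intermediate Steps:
H = 21
E(a, U) = 21 + U (E(a, U) = U + 21 = 21 + U)
E(-76, -6*3*4)/F(k) + 1/(25069*44637) = (21 - 6*3*4)/(-45) + 1/(25069*44637) = (21 - 18*4)*(-1/45) + (1/25069)*(1/44637) = (21 - 72)*(-1/45) + 1/1119004953 = -51*(-1/45) + 1/1119004953 = 17/15 + 1/1119004953 = 2113676024/1865008255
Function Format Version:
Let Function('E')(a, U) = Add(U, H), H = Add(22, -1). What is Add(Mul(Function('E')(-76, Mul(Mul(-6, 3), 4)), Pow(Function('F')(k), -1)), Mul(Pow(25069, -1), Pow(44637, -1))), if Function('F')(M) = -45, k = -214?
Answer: Rational(2113676024, 1865008255) ≈ 1.1333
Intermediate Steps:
H = 21
Function('E')(a, U) = Add(21, U) (Function('E')(a, U) = Add(U, 21) = Add(21, U))
Add(Mul(Function('E')(-76, Mul(Mul(-6, 3), 4)), Pow(Function('F')(k), -1)), Mul(Pow(25069, -1), Pow(44637, -1))) = Add(Mul(Add(21, Mul(Mul(-6, 3), 4)), Pow(-45, -1)), Mul(Pow(25069, -1), Pow(44637, -1))) = Add(Mul(Add(21, Mul(-18, 4)), Rational(-1, 45)), Mul(Rational(1, 25069), Rational(1, 44637))) = Add(Mul(Add(21, -72), Rational(-1, 45)), Rational(1, 1119004953)) = Add(Mul(-51, Rational(-1, 45)), Rational(1, 1119004953)) = Add(Rational(17, 15), Rational(1, 1119004953)) = Rational(2113676024, 1865008255)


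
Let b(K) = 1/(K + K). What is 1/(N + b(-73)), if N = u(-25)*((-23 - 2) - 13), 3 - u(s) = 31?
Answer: 146/155343 ≈ 0.00093986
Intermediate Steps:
b(K) = 1/(2*K)
u(s) = -28 (u(s) = 3 - 1*31 = 3 - 31 = -28)
N = 1064 (N = -28*((-23 - 2) - 13) = -28*(-25 - 13) = -28*(-38) = 1064)
1/(N + b(-73)) = 1/(1064 + (½)/(-73)) = 1/(1064 + (½)*(-1/73)) = 1/(1064 - 1/146) = 1/(155343/146) = 146/155343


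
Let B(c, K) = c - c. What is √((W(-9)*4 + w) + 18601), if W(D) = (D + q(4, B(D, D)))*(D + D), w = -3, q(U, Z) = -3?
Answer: √19462 ≈ 139.51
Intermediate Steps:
B(c, K) = 0
W(D) = 2*D*(-3 + D) (W(D) = (D - 3)*(D + D) = (-3 + D)*(2*D) = 2*D*(-3 + D))
√((W(-9)*4 + w) + 18601) = √(((2*(-9)*(-3 - 9))*4 - 3) + 18601) = √(((2*(-9)*(-12))*4 - 3) + 18601) = √((216*4 - 3) + 18601) = √((864 - 3) + 18601) = √(861 + 18601) = √19462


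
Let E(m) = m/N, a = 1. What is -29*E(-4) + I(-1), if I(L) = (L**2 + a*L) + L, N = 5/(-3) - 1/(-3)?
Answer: -88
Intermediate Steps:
N = -4/3 (N = 5*(-1/3) - 1*(-1/3) = -5/3 + 1/3 = -4/3 ≈ -1.3333)
E(m) = -3*m/4 (E(m) = m/(-4/3) = m*(-3/4) = -3*m/4)
I(L) = L**2 + 2*L (I(L) = (L**2 + 1*L) + L = (L**2 + L) + L = (L + L**2) + L = L**2 + 2*L)
-29*E(-4) + I(-1) = -(-87)*(-4)/4 - (2 - 1) = -29*3 - 1*1 = -87 - 1 = -88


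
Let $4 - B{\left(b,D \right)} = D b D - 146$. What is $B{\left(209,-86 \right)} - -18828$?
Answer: $-1526786$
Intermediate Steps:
$B{\left(b,D \right)} = 150 - b D^{2}$ ($B{\left(b,D \right)} = 4 - \left(D b D - 146\right) = 4 - \left(b D^{2} - 146\right) = 4 - \left(-146 + b D^{2}\right) = 150 - b D^{2}$)
$B{\left(209,-86 \right)} - -18828 = \left(150 - 209 \left(-86\right)^{2}\right) - -18828 = \left(150 - 209 \cdot 7396\right) + 18828 = \left(150 - 1545764\right) + 18828 = -1545614 + 18828 = -1526786$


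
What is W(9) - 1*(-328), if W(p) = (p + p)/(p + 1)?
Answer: 1649/5 ≈ 329.80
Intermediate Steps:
W(p) = 2*p/(1 + p) (W(p) = (2*p)/(1 + p) = 2*p/(1 + p))
W(9) - 1*(-328) = 2*9/(1 + 9) - 1*(-328) = 2*9/10 + 328 = 2*9*(1/10) + 328 = 9/5 + 328 = 1649/5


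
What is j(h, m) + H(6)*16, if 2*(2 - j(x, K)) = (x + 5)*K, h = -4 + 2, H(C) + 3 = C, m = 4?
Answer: 44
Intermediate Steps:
H(C) = -3 + C
h = -2
j(x, K) = 2 - K*(5 + x)/2 (j(x, K) = 2 - (x + 5)*K/2 = 2 - (5 + x)*K/2 = 2 - K*(5 + x)/2)
j(h, m) + H(6)*16 = (2 - 5/2*4 - ½*4*(-2)) + (-3 + 6)*16 = (2 - 10 + 4) + 3*16 = -4 + 48 = 44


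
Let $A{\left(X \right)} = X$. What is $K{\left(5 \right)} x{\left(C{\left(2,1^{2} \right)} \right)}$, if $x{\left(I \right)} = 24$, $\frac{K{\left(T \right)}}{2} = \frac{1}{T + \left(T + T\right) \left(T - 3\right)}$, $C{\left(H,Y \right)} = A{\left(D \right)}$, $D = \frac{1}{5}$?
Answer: $\frac{48}{25} \approx 1.92$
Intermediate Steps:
$D = \frac{1}{5} \approx 0.2$
$C{\left(H,Y \right)} = \frac{1}{5}$
$K{\left(T \right)} = \frac{2}{T + 2 T \left(-3 + T\right)}$ ($K{\left(T \right)} = \frac{2}{T + \left(T + T\right) \left(T - 3\right)} = \frac{2}{T + 2 T \left(-3 + T\right)}$)
$K{\left(5 \right)} x{\left(C{\left(2,1^{2} \right)} \right)} = \frac{2}{5 \left(-5 + 2 \cdot 5\right)} 24 = 2 \cdot \frac{1}{5} \frac{1}{-5 + 10} \cdot 24 = 2 \cdot \frac{1}{5} \cdot \frac{1}{5} \cdot 24 = \frac{2}{25} \cdot 24 = \frac{48}{25}$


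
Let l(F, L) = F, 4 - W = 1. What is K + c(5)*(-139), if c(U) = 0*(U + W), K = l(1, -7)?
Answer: 1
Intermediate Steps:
W = 3 (W = 4 - 1*1 = 4 - 1 = 3)
K = 1
c(U) = 0 (c(U) = 0*(U + 3) = 0*(3 + U) = 0)
K + c(5)*(-139) = 1 + 0*(-139) = 1 + 0 = 1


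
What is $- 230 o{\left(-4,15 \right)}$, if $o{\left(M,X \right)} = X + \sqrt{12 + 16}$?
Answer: $-3450 - 460 \sqrt{7} \approx -4667.0$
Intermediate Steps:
$o{\left(M,X \right)} = X + 2 \sqrt{7}$ ($o{\left(M,X \right)} = X + \sqrt{28} = X + 2 \sqrt{7}$)
$- 230 o{\left(-4,15 \right)} = - 230 \left(15 + 2 \sqrt{7}\right) = -3450 - 460 \sqrt{7}$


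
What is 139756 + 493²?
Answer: 382805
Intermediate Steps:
139756 + 493² = 139756 + 243049 = 382805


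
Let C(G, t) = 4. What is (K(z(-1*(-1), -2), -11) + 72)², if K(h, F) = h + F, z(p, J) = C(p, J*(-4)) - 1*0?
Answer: 4225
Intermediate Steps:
z(p, J) = 4 (z(p, J) = 4 - 1*0 = 4 + 0 = 4)
K(h, F) = F + h
(K(z(-1*(-1), -2), -11) + 72)² = ((-11 + 4) + 72)² = (-7 + 72)² = 65² = 4225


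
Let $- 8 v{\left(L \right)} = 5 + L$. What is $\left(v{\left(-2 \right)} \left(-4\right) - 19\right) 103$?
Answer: $- \frac{3605}{2} \approx -1802.5$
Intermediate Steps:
$v{\left(L \right)} = - \frac{5}{8} - \frac{L}{8}$ ($v{\left(L \right)} = - \frac{5 + L}{8} = - \frac{5}{8} - \frac{L}{8}$)
$\left(v{\left(-2 \right)} \left(-4\right) - 19\right) 103 = \left(\left(- \frac{5}{8} - - \frac{1}{4}\right) \left(-4\right) - 19\right) 103 = \left(\left(- \frac{5}{8} + \frac{1}{4}\right) \left(-4\right) - 19\right) 103 = \left(\left(- \frac{3}{8}\right) \left(-4\right) - 19\right) 103 = \left(\frac{3}{2} - 19\right) 103 = \left(- \frac{35}{2}\right) 103 = - \frac{3605}{2}$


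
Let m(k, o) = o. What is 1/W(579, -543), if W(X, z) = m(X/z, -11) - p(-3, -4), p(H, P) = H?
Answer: -⅛ ≈ -0.12500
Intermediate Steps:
W(X, z) = -8 (W(X, z) = -11 - 1*(-3) = -11 + 3 = -8)
1/W(579, -543) = 1/(-8) = -⅛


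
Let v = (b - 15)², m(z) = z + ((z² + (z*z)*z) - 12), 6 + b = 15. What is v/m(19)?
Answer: 4/803 ≈ 0.0049813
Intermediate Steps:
b = 9 (b = -6 + 15 = 9)
m(z) = -12 + z + z² + z³ (m(z) = z + ((z² + z²*z) - 12) = z + ((z² + z³) - 12) = z + (-12 + z² + z³) = -12 + z + z² + z³)
v = 36 (v = (9 - 15)² = (-6)² = 36)
v/m(19) = 36/(-12 + 19 + 19² + 19³) = 36/(-12 + 19 + 361 + 6859) = 36/7227 = 36*(1/7227) = 4/803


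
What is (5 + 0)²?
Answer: 25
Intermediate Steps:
(5 + 0)² = 5² = 25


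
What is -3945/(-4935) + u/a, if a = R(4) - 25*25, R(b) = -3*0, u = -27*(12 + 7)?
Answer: 333152/205625 ≈ 1.6202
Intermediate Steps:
u = -513 (u = -27*19 = -513)
R(b) = 0
a = -625 (a = 0 - 25*25 = 0 - 625 = -625)
-3945/(-4935) + u/a = -3945/(-4935) - 513/(-625) = -3945*(-1/4935) - 513*(-1/625) = 263/329 + 513/625 = 333152/205625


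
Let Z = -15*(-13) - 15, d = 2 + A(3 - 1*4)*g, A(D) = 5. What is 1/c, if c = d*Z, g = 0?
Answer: 1/360 ≈ 0.0027778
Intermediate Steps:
d = 2 (d = 2 + 5*0 = 2 + 0 = 2)
Z = 180 (Z = 195 - 15 = 180)
c = 360 (c = 2*180 = 360)
1/c = 1/360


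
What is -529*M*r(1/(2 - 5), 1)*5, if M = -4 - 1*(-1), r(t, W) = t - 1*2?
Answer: -18515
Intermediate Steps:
r(t, W) = -2 + t (r(t, W) = t - 2 = -2 + t)
M = -3 (M = -4 + 1 = -3)
-529*M*r(1/(2 - 5), 1)*5 = -529*(-3*(-2 + 1/(2 - 5)))*5 = -529*(-3*(-2 + 1/(-3)))*5 = -529*(-3*(-2 - 1/3))*5 = -529*(-3*(-7/3))*5 = -3703*5 = -529*35 = -18515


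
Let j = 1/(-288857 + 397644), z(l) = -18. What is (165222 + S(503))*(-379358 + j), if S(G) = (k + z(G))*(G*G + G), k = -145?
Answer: 1698526892885151330/108787 ≈ 1.5613e+13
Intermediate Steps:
S(G) = -163*G - 163*G² (S(G) = (-145 - 18)*(G*G + G) = -163*(G² + G) = -163*(G + G²) = -163*G - 163*G²)
j = 1/108787 ≈ 9.1923e-6
(165222 + S(503))*(-379358 + j) = (165222 + 163*503*(-1 - 1*503))*(-379358 + 1/108787) = (165222 + 163*503*(-1 - 503))*(-41269218745/108787) = (165222 + 163*503*(-504))*(-41269218745/108787) = (165222 - 41322456)*(-41269218745/108787) = -41157234*(-41269218745/108787) = 1698526892885151330/108787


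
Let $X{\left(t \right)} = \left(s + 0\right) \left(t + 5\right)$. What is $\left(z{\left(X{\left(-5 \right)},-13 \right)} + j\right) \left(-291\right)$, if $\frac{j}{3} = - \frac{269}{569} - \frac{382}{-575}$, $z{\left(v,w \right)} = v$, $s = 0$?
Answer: $- \frac{54722259}{327175} \approx -167.26$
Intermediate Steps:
$X{\left(t \right)} = 0$ ($X{\left(t \right)} = \left(0 + 0\right) \left(t + 5\right) = 0 \left(5 + t\right) = 0$)
$j = \frac{188049}{327175}$ ($j = 3 \left(- \frac{269}{569} - \frac{382}{-575}\right) = 3 \left(\left(-269\right) \frac{1}{569} - - \frac{382}{575}\right) = 3 \left(- \frac{269}{569} + \frac{382}{575}\right) = 3 \cdot \frac{62683}{327175} = \frac{188049}{327175} \approx 0.57477$)
$\left(z{\left(X{\left(-5 \right)},-13 \right)} + j\right) \left(-291\right) = \left(0 + \frac{188049}{327175}\right) \left(-291\right) = \frac{188049}{327175} \left(-291\right) = - \frac{54722259}{327175}$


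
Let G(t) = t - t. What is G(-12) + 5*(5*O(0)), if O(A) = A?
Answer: 0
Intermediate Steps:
G(t) = 0
G(-12) + 5*(5*O(0)) = 0 + 5*(5*0) = 0 + 5*0 = 0 + 0 = 0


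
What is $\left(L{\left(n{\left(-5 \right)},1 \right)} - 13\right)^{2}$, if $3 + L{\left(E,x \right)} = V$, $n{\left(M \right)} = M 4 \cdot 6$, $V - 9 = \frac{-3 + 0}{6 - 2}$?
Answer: $\frac{961}{16} \approx 60.063$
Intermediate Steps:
$V = \frac{33}{4}$ ($V = 9 + \frac{-3 + 0}{6 - 2} = 9 - \frac{3}{4} = \frac{33}{4} \approx 8.25$)
$n{\left(M \right)} = 24 M$ ($n{\left(M \right)} = 4 M 6 = 24 M$)
$L{\left(E,x \right)} = \frac{21}{4}$ ($L{\left(E,x \right)} = -3 + \frac{33}{4} = \frac{21}{4}$)
$\left(L{\left(n{\left(-5 \right)},1 \right)} - 13\right)^{2} = \left(\frac{21}{4} - 13\right)^{2} = \left(- \frac{31}{4}\right)^{2} = \frac{961}{16}$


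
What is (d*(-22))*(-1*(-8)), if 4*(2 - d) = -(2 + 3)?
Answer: -572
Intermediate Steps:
d = 13/4 (d = 2 - (-1)*(2 + 3)/4 = 2 - (-1)*5/4 = 2 - ¼*(-5) = 2 + 5/4 = 13/4 ≈ 3.2500)
(d*(-22))*(-1*(-8)) = ((13/4)*(-22))*(-1*(-8)) = -143/2*8 = -572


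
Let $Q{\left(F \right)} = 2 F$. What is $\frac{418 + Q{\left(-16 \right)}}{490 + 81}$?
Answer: $\frac{386}{571} \approx 0.67601$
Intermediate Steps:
$\frac{418 + Q{\left(-16 \right)}}{490 + 81} = \frac{418 + 2 \left(-16\right)}{490 + 81} = \frac{418 - 32}{571} = 386 \cdot \frac{1}{571} = \frac{386}{571}$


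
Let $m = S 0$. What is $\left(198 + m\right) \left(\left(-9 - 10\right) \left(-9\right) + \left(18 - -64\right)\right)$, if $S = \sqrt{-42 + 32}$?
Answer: $50094$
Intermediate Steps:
$S = i \sqrt{10}$ ($S = \sqrt{-10} = i \sqrt{10} \approx 3.1623 i$)
$m = 0$ ($m = i \sqrt{10} \cdot 0 = 0$)
$\left(198 + m\right) \left(\left(-9 - 10\right) \left(-9\right) + \left(18 - -64\right)\right) = \left(198 + 0\right) \left(\left(-9 - 10\right) \left(-9\right) + \left(18 - -64\right)\right) = 198 \left(\left(-19\right) \left(-9\right) + \left(18 + 64\right)\right) = 198 \left(171 + 82\right) = 198 \cdot 253 = 50094$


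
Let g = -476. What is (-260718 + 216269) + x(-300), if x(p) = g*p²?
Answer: -42884449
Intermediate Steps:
x(p) = -476*p²
(-260718 + 216269) + x(-300) = (-260718 + 216269) - 476*(-300)² = -44449 - 476*90000 = -44449 - 42840000 = -42884449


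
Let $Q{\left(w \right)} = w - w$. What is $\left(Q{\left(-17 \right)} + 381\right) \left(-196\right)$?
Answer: $-74676$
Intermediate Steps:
$Q{\left(w \right)} = 0$
$\left(Q{\left(-17 \right)} + 381\right) \left(-196\right) = \left(0 + 381\right) \left(-196\right) = 381 \left(-196\right) = -74676$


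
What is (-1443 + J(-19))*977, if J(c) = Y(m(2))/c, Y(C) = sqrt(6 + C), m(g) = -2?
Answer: -26788363/19 ≈ -1.4099e+6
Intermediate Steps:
J(c) = 2/c (J(c) = sqrt(6 - 2)/c = sqrt(4)/c = 2/c)
(-1443 + J(-19))*977 = (-1443 + 2/(-19))*977 = (-1443 + 2*(-1/19))*977 = (-1443 - 2/19)*977 = -27419/19*977 = -26788363/19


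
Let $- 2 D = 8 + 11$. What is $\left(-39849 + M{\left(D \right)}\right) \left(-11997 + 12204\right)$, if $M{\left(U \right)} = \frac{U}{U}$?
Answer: $-8248536$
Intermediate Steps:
$D = - \frac{19}{2}$ ($D = - \frac{8 + 11}{2} = \left(- \frac{1}{2}\right) 19 = - \frac{19}{2} \approx -9.5$)
$M{\left(U \right)} = 1$
$\left(-39849 + M{\left(D \right)}\right) \left(-11997 + 12204\right) = \left(-39849 + 1\right) \left(-11997 + 12204\right) = \left(-39848\right) 207 = -8248536$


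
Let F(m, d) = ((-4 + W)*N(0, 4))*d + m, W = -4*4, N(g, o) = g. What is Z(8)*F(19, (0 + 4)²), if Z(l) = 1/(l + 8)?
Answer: 19/16 ≈ 1.1875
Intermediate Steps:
W = -16
Z(l) = 1/(8 + l)
F(m, d) = m (F(m, d) = ((-4 - 16)*0)*d + m = (-20*0)*d + m = 0*d + m = 0 + m = m)
Z(8)*F(19, (0 + 4)²) = 19/(8 + 8) = 19/16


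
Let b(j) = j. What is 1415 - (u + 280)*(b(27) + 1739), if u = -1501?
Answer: 2157701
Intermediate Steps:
1415 - (u + 280)*(b(27) + 1739) = 1415 - (-1501 + 280)*(27 + 1739) = 1415 - (-1221)*1766 = 1415 - 1*(-2156286) = 1415 + 2156286 = 2157701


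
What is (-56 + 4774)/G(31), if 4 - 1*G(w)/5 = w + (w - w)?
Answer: -4718/135 ≈ -34.948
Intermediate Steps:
G(w) = 20 - 5*w (G(w) = 20 - 5*(w + (w - w)) = 20 - 5*(w + 0) = 20 - 5*w)
(-56 + 4774)/G(31) = (-56 + 4774)/(20 - 5*31) = 4718/(20 - 155) = 4718/(-135) = 4718*(-1/135) = -4718/135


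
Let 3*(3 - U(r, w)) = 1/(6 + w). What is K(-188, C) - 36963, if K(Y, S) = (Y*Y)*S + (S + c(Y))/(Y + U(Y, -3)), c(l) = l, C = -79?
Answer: -4713343171/1666 ≈ -2.8291e+6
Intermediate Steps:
U(r, w) = 3 - 1/(3*(6 + w))
K(Y, S) = S*Y² + (S + Y)/(26/9 + Y) (K(Y, S) = (Y*Y)*S + (S + Y)/(Y + (53 + 9*(-3))/(3*(6 - 3))) = Y²*S + (S + Y)/(Y + (⅓)*(53 - 27)/3) = S*Y² + (S + Y)/(Y + (⅓)*(⅓)*26) = S*Y² + (S + Y)/(Y + 26/9) = S*Y² + (S + Y)/(26/9 + Y))
K(-188, C) - 36963 = (9*(-79) + 9*(-188) + 9*(-79)*(-188)³ + 26*(-79)*(-188)²)/(26 + 9*(-188)) - 36963 = (-711 - 1692 + 9*(-79)*(-6644672) + 26*(-79)*35344)/(26 - 1692) - 36963 = (-711 - 1692 + 4724361792 - 72596576)/(-1666) - 36963 = -1/1666*4651762813 - 36963 = -4651762813/1666 - 36963 = -4713343171/1666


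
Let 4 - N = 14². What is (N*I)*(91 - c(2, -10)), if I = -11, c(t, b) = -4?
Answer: 200640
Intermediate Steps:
N = -192 (N = 4 - 1*14² = 4 - 1*196 = 4 - 196 = -192)
(N*I)*(91 - c(2, -10)) = (-192*(-11))*(91 - 1*(-4)) = 2112*(91 + 4) = 2112*95 = 200640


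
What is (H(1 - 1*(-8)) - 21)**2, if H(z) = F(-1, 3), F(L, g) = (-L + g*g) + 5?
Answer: 36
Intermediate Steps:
F(L, g) = 5 + g**2 - L (F(L, g) = (-L + g**2) + 5 = (g**2 - L) + 5 = 5 + g**2 - L)
H(z) = 15 (H(z) = 5 + 3**2 - 1*(-1) = 5 + 9 + 1 = 15)
(H(1 - 1*(-8)) - 21)**2 = (15 - 21)**2 = (-6)**2 = 36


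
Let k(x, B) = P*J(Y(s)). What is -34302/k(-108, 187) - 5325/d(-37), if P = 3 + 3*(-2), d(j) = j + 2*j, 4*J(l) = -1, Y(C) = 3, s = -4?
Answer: -1690457/37 ≈ -45688.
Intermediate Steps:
J(l) = -¼ (J(l) = (¼)*(-1) = -¼)
d(j) = 3*j
P = -3 (P = 3 - 6 = -3)
k(x, B) = ¾ (k(x, B) = -3*(-¼) = ¾)
-34302/k(-108, 187) - 5325/d(-37) = -34302/¾ - 5325/(3*(-37)) = -34302*4/3 - 5325/(-111) = -45736 - 5325*(-1/111) = -45736 + 1775/37 = -1690457/37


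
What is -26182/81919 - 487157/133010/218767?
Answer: -761888944992223/2383695336847730 ≈ -0.31962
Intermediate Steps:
-26182/81919 - 487157/133010/218767 = -26182*1/81919 - 487157*1/133010*(1/218767) = -26182/81919 - 487157/133010*1/218767 = -26182/81919 - 487157/29098198670 = -761888944992223/2383695336847730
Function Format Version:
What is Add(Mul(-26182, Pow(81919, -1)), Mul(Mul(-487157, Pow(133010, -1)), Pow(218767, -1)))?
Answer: Rational(-761888944992223, 2383695336847730) ≈ -0.31962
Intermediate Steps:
Add(Mul(-26182, Pow(81919, -1)), Mul(Mul(-487157, Pow(133010, -1)), Pow(218767, -1))) = Add(Mul(-26182, Rational(1, 81919)), Mul(Mul(-487157, Rational(1, 133010)), Rational(1, 218767))) = Add(Rational(-26182, 81919), Mul(Rational(-487157, 133010), Rational(1, 218767))) = Add(Rational(-26182, 81919), Rational(-487157, 29098198670)) = Rational(-761888944992223, 2383695336847730)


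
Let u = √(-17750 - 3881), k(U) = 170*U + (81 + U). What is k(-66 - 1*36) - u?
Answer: -17361 - I*√21631 ≈ -17361.0 - 147.07*I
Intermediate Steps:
k(U) = 81 + 171*U
u = I*√21631 (u = √(-21631) = I*√21631 ≈ 147.07*I)
k(-66 - 1*36) - u = (81 + 171*(-66 - 1*36)) - I*√21631 = (81 + 171*(-66 - 36)) - I*√21631 = (81 + 171*(-102)) - I*√21631 = (81 - 17442) - I*√21631 = -17361 - I*√21631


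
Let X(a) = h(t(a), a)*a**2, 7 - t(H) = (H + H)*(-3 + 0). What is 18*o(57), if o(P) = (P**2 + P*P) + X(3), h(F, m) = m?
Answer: 117450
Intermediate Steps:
t(H) = 7 + 6*H (t(H) = 7 - (H + H)*(-3 + 0) = 7 - 2*H*(-3) = 7 - (-6)*H = 7 + 6*H)
X(a) = a**3 (X(a) = a*a**2 = a**3)
o(P) = 27 + 2*P**2 (o(P) = (P**2 + P*P) + 3**3 = (P**2 + P**2) + 27 = 2*P**2 + 27 = 27 + 2*P**2)
18*o(57) = 18*(27 + 2*57**2) = 18*(27 + 2*3249) = 18*(27 + 6498) = 18*6525 = 117450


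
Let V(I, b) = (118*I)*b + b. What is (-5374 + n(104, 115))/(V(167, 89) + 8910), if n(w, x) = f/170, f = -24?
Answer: -456802/149840805 ≈ -0.0030486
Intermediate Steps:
n(w, x) = -12/85 (n(w, x) = -24/170 = -24*1/170 = -12/85)
V(I, b) = b + 118*I*b (V(I, b) = 118*I*b + b = b + 118*I*b)
(-5374 + n(104, 115))/(V(167, 89) + 8910) = (-5374 - 12/85)/(89*(1 + 118*167) + 8910) = -456802/(85*(89*(1 + 19706) + 8910)) = -456802/(85*(89*19707 + 8910)) = -456802/(85*(1753923 + 8910)) = -456802/85/1762833 = -456802/85*1/1762833 = -456802/149840805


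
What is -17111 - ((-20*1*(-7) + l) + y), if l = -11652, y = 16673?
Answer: -22272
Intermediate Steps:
-17111 - ((-20*1*(-7) + l) + y) = -17111 - ((-20*1*(-7) - 11652) + 16673) = -17111 - ((-20*(-7) - 11652) + 16673) = -17111 - ((140 - 11652) + 16673) = -17111 - (-11512 + 16673) = -17111 - 1*5161 = -17111 - 5161 = -22272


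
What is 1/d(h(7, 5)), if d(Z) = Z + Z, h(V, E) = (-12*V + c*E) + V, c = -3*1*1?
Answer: -1/184 ≈ -0.0054348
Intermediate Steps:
c = -3 (c = -3*1 = -3)
h(V, E) = -11*V - 3*E (h(V, E) = (-12*V - 3*E) + V = -11*V - 3*E)
d(Z) = 2*Z
1/d(h(7, 5)) = 1/(2*(-11*7 - 3*5)) = 1/(2*(-77 - 15)) = 1/(2*(-92)) = 1/(-184) = -1/184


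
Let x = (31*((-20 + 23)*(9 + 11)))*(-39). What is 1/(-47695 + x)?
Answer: -1/120235 ≈ -8.3170e-6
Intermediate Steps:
x = -72540 (x = (31*(3*20))*(-39) = (31*60)*(-39) = 1860*(-39) = -72540)
1/(-47695 + x) = 1/(-47695 - 72540) = 1/(-120235) = -1/120235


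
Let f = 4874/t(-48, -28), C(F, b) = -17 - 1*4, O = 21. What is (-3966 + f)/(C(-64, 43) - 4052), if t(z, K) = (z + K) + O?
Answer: 223004/224015 ≈ 0.99549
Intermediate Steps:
C(F, b) = -21 (C(F, b) = -17 - 4 = -21)
t(z, K) = 21 + K + z (t(z, K) = (z + K) + 21 = (K + z) + 21 = 21 + K + z)
f = -4874/55 (f = 4874/(21 - 28 - 48) = 4874/(-55) = 4874*(-1/55) = -4874/55 ≈ -88.618)
(-3966 + f)/(C(-64, 43) - 4052) = (-3966 - 4874/55)/(-21 - 4052) = -223004/55/(-4073) = -223004/55*(-1/4073) = 223004/224015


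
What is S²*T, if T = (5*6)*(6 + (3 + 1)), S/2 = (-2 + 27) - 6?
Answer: 433200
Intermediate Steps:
S = 38 (S = 2*((-2 + 27) - 6) = 2*(25 - 6) = 2*19 = 38)
T = 300 (T = 30*(6 + 4) = 30*10 = 300)
S²*T = 38²*300 = 1444*300 = 433200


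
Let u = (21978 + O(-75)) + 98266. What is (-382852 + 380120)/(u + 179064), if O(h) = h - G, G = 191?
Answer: -1366/149521 ≈ -0.0091358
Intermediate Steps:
O(h) = -191 + h (O(h) = h - 1*191 = h - 191 = -191 + h)
u = 119978 (u = (21978 + (-191 - 75)) + 98266 = (21978 - 266) + 98266 = 21712 + 98266 = 119978)
(-382852 + 380120)/(u + 179064) = (-382852 + 380120)/(119978 + 179064) = -2732/299042 = -2732*1/299042 = -1366/149521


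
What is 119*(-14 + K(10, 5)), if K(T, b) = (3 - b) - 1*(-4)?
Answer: -1428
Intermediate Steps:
K(T, b) = 7 - b (K(T, b) = (3 - b) + 4 = 7 - b)
119*(-14 + K(10, 5)) = 119*(-14 + (7 - 1*5)) = 119*(-14 + (7 - 5)) = 119*(-14 + 2) = 119*(-12) = -1428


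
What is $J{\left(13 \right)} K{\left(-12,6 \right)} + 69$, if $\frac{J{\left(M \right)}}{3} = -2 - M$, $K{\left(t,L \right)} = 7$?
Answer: $-246$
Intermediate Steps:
$J{\left(M \right)} = -6 - 3 M$ ($J{\left(M \right)} = 3 \left(-2 - M\right) = -6 - 3 M$)
$J{\left(13 \right)} K{\left(-12,6 \right)} + 69 = \left(-6 - 39\right) 7 + 69 = \left(-45\right) 7 + 69 = -315 + 69 = -246$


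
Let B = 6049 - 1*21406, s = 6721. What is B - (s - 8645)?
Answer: -13433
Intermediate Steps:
B = -15357 (B = 6049 - 21406 = -15357)
B - (s - 8645) = -15357 - (6721 - 8645) = -15357 - 1*(-1924) = -15357 + 1924 = -13433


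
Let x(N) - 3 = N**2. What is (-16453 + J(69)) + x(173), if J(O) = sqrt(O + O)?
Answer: 13479 + sqrt(138) ≈ 13491.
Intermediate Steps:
x(N) = 3 + N**2
J(O) = sqrt(2)*sqrt(O) (J(O) = sqrt(2*O) = sqrt(2)*sqrt(O))
(-16453 + J(69)) + x(173) = (-16453 + sqrt(2)*sqrt(69)) + (3 + 173**2) = (-16453 + sqrt(138)) + (3 + 29929) = (-16453 + sqrt(138)) + 29932 = 13479 + sqrt(138)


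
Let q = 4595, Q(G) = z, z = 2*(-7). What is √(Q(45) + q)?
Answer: 3*√509 ≈ 67.683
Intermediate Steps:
z = -14
Q(G) = -14
√(Q(45) + q) = √(-14 + 4595) = √4581 = 3*√509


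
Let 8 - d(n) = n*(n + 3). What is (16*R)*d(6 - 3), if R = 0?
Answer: 0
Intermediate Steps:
d(n) = 8 - n*(3 + n) (d(n) = 8 - n*(n + 3) = 8 - n*(3 + n))
(16*R)*d(6 - 3) = (16*0)*(8 - (6 - 3)² - 3*(6 - 3)) = 0*(8 - 1*3² - 3*3) = 0*(8 - 1*9 - 9) = 0*(8 - 9 - 9) = 0*(-10) = 0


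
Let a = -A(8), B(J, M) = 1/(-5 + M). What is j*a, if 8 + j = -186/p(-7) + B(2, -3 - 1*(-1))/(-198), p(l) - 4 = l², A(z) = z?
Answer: 3381628/36729 ≈ 92.070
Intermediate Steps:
p(l) = 4 + l²
j = -845407/73458 (j = -8 + (-186/(4 + (-7)²) + 1/(-5 + (-3 - 1*(-1))*(-198))) = -8 + (-186/(4 + 49) - 1/198/(-5 + (-3 + 1))) = -8 + (-186/53 - 1/198/(-5 - 2)) = -8 + (-186*1/53 - 1/198/(-7)) = -8 + (-186/53 - ⅐*(-1/198)) = -8 + (-186/53 + 1/1386) = -8 - 257743/73458 = -845407/73458 ≈ -11.509)
a = -8 (a = -1*8 = -8)
j*a = -845407/73458*(-8) = 3381628/36729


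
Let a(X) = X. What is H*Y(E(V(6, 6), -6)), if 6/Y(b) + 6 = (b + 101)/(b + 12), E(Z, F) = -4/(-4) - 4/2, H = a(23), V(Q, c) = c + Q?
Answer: 759/17 ≈ 44.647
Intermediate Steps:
V(Q, c) = Q + c
H = 23
E(Z, F) = -1 (E(Z, F) = -4*(-¼) - 4*½ = 1 - 2 = -1)
Y(b) = 6/(-6 + (101 + b)/(12 + b)) (Y(b) = 6/(-6 + (b + 101)/(b + 12)) = 6/(-6 + (101 + b)/(12 + b)))
H*Y(E(V(6, 6), -6)) = 23*(6*(-12 - 1*(-1))/(-29 + 5*(-1))) = 23*(6*(-12 + 1)/(-29 - 5)) = 23*(6*(-11)/(-34)) = 23*(6*(-1/34)*(-11)) = 23*(33/17) = 759/17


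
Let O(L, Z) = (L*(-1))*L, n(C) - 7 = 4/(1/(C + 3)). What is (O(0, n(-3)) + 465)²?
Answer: 216225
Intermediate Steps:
n(C) = 19 + 4*C (n(C) = 7 + 4/(1/(C + 3)) = 7 + 4/(1/(3 + C)) = 7 + 4*(3 + C) = 7 + (12 + 4*C) = 19 + 4*C)
O(L, Z) = -L² (O(L, Z) = (-L)*L = -L²)
(O(0, n(-3)) + 465)² = (-1*0² + 465)² = (-1*0 + 465)² = (0 + 465)² = 465² = 216225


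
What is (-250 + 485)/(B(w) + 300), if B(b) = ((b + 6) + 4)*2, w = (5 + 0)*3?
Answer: 47/70 ≈ 0.67143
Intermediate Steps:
w = 15 (w = 5*3 = 15)
B(b) = 20 + 2*b (B(b) = ((6 + b) + 4)*2 = (10 + b)*2 = 20 + 2*b)
(-250 + 485)/(B(w) + 300) = (-250 + 485)/((20 + 2*15) + 300) = 235/((20 + 30) + 300) = 235/(50 + 300) = 235/350 = 235*(1/350) = 47/70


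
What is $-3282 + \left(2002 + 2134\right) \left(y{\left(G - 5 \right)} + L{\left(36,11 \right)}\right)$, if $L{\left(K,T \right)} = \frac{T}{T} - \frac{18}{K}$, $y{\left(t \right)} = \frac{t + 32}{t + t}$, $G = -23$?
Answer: $- \frac{10566}{7} \approx -1509.4$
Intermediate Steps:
$y{\left(t \right)} = \frac{32 + t}{2 t}$
$L{\left(K,T \right)} = 1 - \frac{18}{K}$
$-3282 + \left(2002 + 2134\right) \left(y{\left(G - 5 \right)} + L{\left(36,11 \right)}\right) = -3282 + \left(2002 + 2134\right) \left(\frac{32 - 28}{2 \left(-23 - 5\right)} + \frac{-18 + 36}{36}\right) = -3282 + 4136 \left(\frac{32 - 28}{2 \left(-28\right)} + \frac{1}{36} \cdot 18\right) = -3282 + 4136 \left(\frac{1}{2} \left(- \frac{1}{28}\right) 4 + \frac{1}{2}\right) = -3282 + 4136 \left(- \frac{1}{14} + \frac{1}{2}\right) = -3282 + 4136 \cdot \frac{3}{7} = -3282 + \frac{12408}{7} = - \frac{10566}{7}$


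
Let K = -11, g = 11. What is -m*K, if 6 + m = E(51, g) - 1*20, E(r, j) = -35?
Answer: -671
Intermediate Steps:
m = -61 (m = -6 + (-35 - 1*20) = -6 + (-35 - 20) = -6 - 55 = -61)
-m*K = -(-61)*(-11) = -1*671 = -671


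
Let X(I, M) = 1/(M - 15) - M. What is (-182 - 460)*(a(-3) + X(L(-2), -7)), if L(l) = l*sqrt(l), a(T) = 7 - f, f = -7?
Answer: -147981/11 ≈ -13453.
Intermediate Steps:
a(T) = 14 (a(T) = 7 - 1*(-7) = 7 + 7 = 14)
L(l) = l**(3/2)
X(I, M) = 1/(-15 + M) - M
(-182 - 460)*(a(-3) + X(L(-2), -7)) = (-182 - 460)*(14 + (1 - 1*(-7)**2 + 15*(-7))/(-15 - 7)) = -642*(14 + (1 - 1*49 - 105)/(-22)) = -642*(14 - (1 - 49 - 105)/22) = -642*(14 - 1/22*(-153)) = -642*(14 + 153/22) = -642*461/22 = -147981/11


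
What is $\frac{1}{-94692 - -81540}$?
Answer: $- \frac{1}{13152} \approx -7.6034 \cdot 10^{-5}$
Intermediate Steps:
$\frac{1}{-94692 - -81540} = \frac{1}{-94692 + 81540} = \frac{1}{-13152} = - \frac{1}{13152}$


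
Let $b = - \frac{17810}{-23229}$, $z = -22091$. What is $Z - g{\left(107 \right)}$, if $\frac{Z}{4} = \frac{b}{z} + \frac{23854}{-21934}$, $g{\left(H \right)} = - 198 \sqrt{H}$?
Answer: $- \frac{24482229224092}{5627736218313} + 198 \sqrt{107} \approx 2043.8$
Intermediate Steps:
$b = \frac{17810}{23229}$ ($b = \left(-17810\right) \left(- \frac{1}{23229}\right) = \frac{17810}{23229} \approx 0.76671$)
$Z = - \frac{24482229224092}{5627736218313}$ ($Z = 4 \left(\frac{17810}{23229 \left(-22091\right)} + \frac{23854}{-21934}\right) = 4 \left(\frac{17810}{23229} \left(- \frac{1}{22091}\right) + 23854 \left(- \frac{1}{21934}\right)\right) = 4 \left(- \frac{17810}{513151839} - \frac{11927}{10967}\right) = 4 \left(- \frac{6120557306023}{5627736218313}\right) = - \frac{24482229224092}{5627736218313} \approx -4.3503$)
$Z - g{\left(107 \right)} = - \frac{24482229224092}{5627736218313} - - 198 \sqrt{107} = - \frac{24482229224092}{5627736218313} + 198 \sqrt{107}$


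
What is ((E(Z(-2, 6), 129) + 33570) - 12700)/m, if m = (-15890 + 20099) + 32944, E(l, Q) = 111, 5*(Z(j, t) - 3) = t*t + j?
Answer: 20981/37153 ≈ 0.56472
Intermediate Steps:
Z(j, t) = 3 + j/5 + t²/5 (Z(j, t) = 3 + (t*t + j)/5 = 3 + (t² + j)/5 = 3 + (j + t²)/5 = 3 + (j/5 + t²/5) = 3 + j/5 + t²/5)
m = 37153 (m = 4209 + 32944 = 37153)
((E(Z(-2, 6), 129) + 33570) - 12700)/m = ((111 + 33570) - 12700)/37153 = (33681 - 12700)*(1/37153) = 20981*(1/37153) = 20981/37153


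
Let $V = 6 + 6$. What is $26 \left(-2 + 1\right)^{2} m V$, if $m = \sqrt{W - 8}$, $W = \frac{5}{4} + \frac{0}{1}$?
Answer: $468 i \sqrt{3} \approx 810.6 i$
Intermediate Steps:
$V = 12$
$W = \frac{5}{4}$ ($W = 5 \cdot \frac{1}{4} + 0 \cdot 1 = \frac{5}{4} + 0 = \frac{5}{4} \approx 1.25$)
$m = \frac{3 i \sqrt{3}}{2}$ ($m = \sqrt{\frac{5}{4} - 8} = \sqrt{- \frac{27}{4}} = \frac{3 i \sqrt{3}}{2} \approx 2.5981 i$)
$26 \left(-2 + 1\right)^{2} m V = 26 \left(-2 + 1\right)^{2} \frac{3 i \sqrt{3}}{2} \cdot 12 = 26 \left(-1\right)^{2} \cdot 18 i \sqrt{3} = 26 \cdot 1 \cdot 18 i \sqrt{3} = 26 \cdot 18 i \sqrt{3} = 468 i \sqrt{3}$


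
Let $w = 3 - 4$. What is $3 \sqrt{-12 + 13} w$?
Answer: $-3$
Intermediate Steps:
$w = -1$
$3 \sqrt{-12 + 13} w = 3 \sqrt{-12 + 13} \left(-1\right) = 3 \sqrt{1} \left(-1\right) = 3 \cdot 1 \left(-1\right) = 3 \left(-1\right) = -3$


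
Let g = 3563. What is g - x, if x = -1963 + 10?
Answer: 5516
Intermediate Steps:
x = -1953
g - x = 3563 - 1*(-1953) = 3563 + 1953 = 5516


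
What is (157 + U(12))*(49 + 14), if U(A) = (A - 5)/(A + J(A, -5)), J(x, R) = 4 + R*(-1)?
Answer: 9912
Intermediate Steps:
J(x, R) = 4 - R
U(A) = (-5 + A)/(9 + A) (U(A) = (A - 5)/(A + (4 - 1*(-5))) = (-5 + A)/(A + (4 + 5)) = (-5 + A)/(A + 9) = (-5 + A)/(9 + A))
(157 + U(12))*(49 + 14) = (157 + (-5 + 12)/(9 + 12))*(49 + 14) = (157 + 7/21)*63 = (157 + (1/21)*7)*63 = (157 + ⅓)*63 = (472/3)*63 = 9912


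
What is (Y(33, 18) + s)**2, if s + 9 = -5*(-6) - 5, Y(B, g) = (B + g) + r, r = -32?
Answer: 1225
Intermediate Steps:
Y(B, g) = -32 + B + g (Y(B, g) = (B + g) - 32 = -32 + B + g)
s = 16 (s = -9 + (-5*(-6) - 5) = -9 + (30 - 5) = -9 + 25 = 16)
(Y(33, 18) + s)**2 = ((-32 + 33 + 18) + 16)**2 = (19 + 16)**2 = 35**2 = 1225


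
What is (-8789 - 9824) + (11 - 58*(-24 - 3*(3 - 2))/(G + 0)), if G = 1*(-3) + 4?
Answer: -17036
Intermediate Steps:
G = 1 (G = -3 + 4 = 1)
(-8789 - 9824) + (11 - 58*(-24 - 3*(3 - 2))/(G + 0)) = (-8789 - 9824) + (11 - 58*(-24 - 3*(3 - 2))/(1 + 0)) = -18613 + (11 - 58*(-24 - 3*1)/1) = -18613 + (11 - 58*(-24 - 3)) = -18613 + (11 - (-1566)) = -18613 + (11 - 58*(-27)) = -18613 + (11 + 1566) = -18613 + 1577 = -17036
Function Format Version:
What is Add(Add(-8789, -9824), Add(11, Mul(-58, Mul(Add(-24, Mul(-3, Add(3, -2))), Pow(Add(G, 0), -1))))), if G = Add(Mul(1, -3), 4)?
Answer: -17036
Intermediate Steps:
G = 1 (G = Add(-3, 4) = 1)
Add(Add(-8789, -9824), Add(11, Mul(-58, Mul(Add(-24, Mul(-3, Add(3, -2))), Pow(Add(G, 0), -1))))) = Add(Add(-8789, -9824), Add(11, Mul(-58, Mul(Add(-24, Mul(-3, Add(3, -2))), Pow(Add(1, 0), -1))))) = Add(-18613, Add(11, Mul(-58, Mul(Add(-24, Mul(-3, 1)), Pow(1, -1))))) = Add(-18613, Add(11, Mul(-58, Mul(Add(-24, -3), 1)))) = Add(-18613, Add(11, Mul(-58, Mul(-27, 1)))) = Add(-18613, Add(11, Mul(-58, -27))) = Add(-18613, Add(11, 1566)) = Add(-18613, 1577) = -17036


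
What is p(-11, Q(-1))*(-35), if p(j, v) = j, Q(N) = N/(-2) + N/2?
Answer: 385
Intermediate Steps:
Q(N) = 0 (Q(N) = N*(-½) + N*(½) = -N/2 + N/2 = 0)
p(-11, Q(-1))*(-35) = -11*(-35) = 385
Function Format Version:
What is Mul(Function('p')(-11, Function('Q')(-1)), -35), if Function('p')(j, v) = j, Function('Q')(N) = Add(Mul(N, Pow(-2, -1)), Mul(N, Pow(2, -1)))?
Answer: 385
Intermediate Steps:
Function('Q')(N) = 0 (Function('Q')(N) = Add(Mul(N, Rational(-1, 2)), Mul(N, Rational(1, 2))) = Add(Mul(Rational(-1, 2), N), Mul(Rational(1, 2), N)) = 0)
Mul(Function('p')(-11, Function('Q')(-1)), -35) = Mul(-11, -35) = 385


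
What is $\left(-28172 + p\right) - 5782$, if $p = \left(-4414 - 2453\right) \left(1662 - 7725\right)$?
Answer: $41600667$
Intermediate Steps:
$p = 41634621$ ($p = \left(-6867\right) \left(-6063\right) = 41634621$)
$\left(-28172 + p\right) - 5782 = \left(-28172 + 41634621\right) - 5782 = 41606449 + \left(-8506 + 2724\right) = 41606449 - 5782 = 41600667$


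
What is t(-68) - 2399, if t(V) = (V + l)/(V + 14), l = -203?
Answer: -129275/54 ≈ -2394.0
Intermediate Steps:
t(V) = (-203 + V)/(14 + V) (t(V) = (V - 203)/(V + 14) = (-203 + V)/(14 + V))
t(-68) - 2399 = (-203 - 68)/(14 - 68) - 2399 = -271/(-54) - 2399 = -1/54*(-271) - 2399 = 271/54 - 2399 = -129275/54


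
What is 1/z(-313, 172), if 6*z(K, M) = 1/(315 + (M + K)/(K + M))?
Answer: 1896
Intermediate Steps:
z(K, M) = 1/1896 (z(K, M) = 1/(6*(315 + (M + K)/(K + M))) = 1/(6*(315 + (K + M)/(K + M))) = 1/(6*(315 + 1)) = (1/6)/316 = (1/6)*(1/316) = 1/1896)
1/z(-313, 172) = 1/(1/1896) = 1896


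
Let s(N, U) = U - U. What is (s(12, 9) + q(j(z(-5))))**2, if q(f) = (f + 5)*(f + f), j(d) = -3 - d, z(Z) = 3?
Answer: 144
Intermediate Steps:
s(N, U) = 0
q(f) = 2*f*(5 + f) (q(f) = (5 + f)*(2*f) = 2*f*(5 + f))
(s(12, 9) + q(j(z(-5))))**2 = (0 + 2*(-3 - 1*3)*(5 + (-3 - 1*3)))**2 = (0 + 2*(-3 - 3)*(5 + (-3 - 3)))**2 = (0 + 2*(-6)*(5 - 6))**2 = (0 + 2*(-6)*(-1))**2 = (0 + 12)**2 = 12**2 = 144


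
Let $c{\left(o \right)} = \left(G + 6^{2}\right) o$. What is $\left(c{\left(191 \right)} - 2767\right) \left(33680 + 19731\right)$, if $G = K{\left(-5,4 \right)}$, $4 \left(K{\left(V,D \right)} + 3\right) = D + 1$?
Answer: $\frac{806452689}{4} \approx 2.0161 \cdot 10^{8}$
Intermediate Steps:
$K{\left(V,D \right)} = - \frac{11}{4} + \frac{D}{4}$ ($K{\left(V,D \right)} = -3 + \frac{D + 1}{4} = -3 + \frac{1 + D}{4} = -3 + \left(\frac{1}{4} + \frac{D}{4}\right) = - \frac{11}{4} + \frac{D}{4}$)
$G = - \frac{7}{4}$ ($G = - \frac{11}{4} + \frac{1}{4} \cdot 4 = - \frac{11}{4} + 1 = - \frac{7}{4} \approx -1.75$)
$c{\left(o \right)} = \frac{137 o}{4}$ ($c{\left(o \right)} = \left(- \frac{7}{4} + 6^{2}\right) o = \left(- \frac{7}{4} + 36\right) o = \frac{137 o}{4}$)
$\left(c{\left(191 \right)} - 2767\right) \left(33680 + 19731\right) = \left(\frac{137}{4} \cdot 191 - 2767\right) \left(33680 + 19731\right) = \left(\frac{26167}{4} - 2767\right) 53411 = \frac{15099}{4} \cdot 53411 = \frac{806452689}{4}$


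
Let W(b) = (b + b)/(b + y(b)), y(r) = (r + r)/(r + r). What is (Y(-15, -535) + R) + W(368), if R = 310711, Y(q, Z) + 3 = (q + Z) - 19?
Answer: 114442027/369 ≈ 3.1014e+5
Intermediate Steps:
Y(q, Z) = -22 + Z + q (Y(q, Z) = -3 + ((q + Z) - 19) = -3 + ((Z + q) - 19) = -3 + (-19 + Z + q) = -22 + Z + q)
y(r) = 1 (y(r) = (2*r)/((2*r)) = (2*r)*(1/(2*r)) = 1)
W(b) = 2*b/(1 + b) (W(b) = (b + b)/(b + 1) = (2*b)/(1 + b) = 2*b/(1 + b))
(Y(-15, -535) + R) + W(368) = ((-22 - 535 - 15) + 310711) + 2*368/(1 + 368) = (-572 + 310711) + 2*368/369 = 310139 + 2*368*(1/369) = 310139 + 736/369 = 114442027/369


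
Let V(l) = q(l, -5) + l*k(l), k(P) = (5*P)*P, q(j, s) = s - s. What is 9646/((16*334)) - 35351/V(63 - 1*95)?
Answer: 55291137/27361280 ≈ 2.0208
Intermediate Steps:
q(j, s) = 0
k(P) = 5*P²
V(l) = 5*l³ (V(l) = 0 + l*(5*l²) = 0 + 5*l³ = 5*l³)
9646/((16*334)) - 35351/V(63 - 1*95) = 9646/((16*334)) - 35351*1/(5*(63 - 1*95)³) = 9646/5344 - 35351*1/(5*(63 - 95)³) = 9646*(1/5344) - 35351/(5*(-32)³) = 4823/2672 - 35351/(5*(-32768)) = 4823/2672 - 35351/(-163840) = 4823/2672 - 35351*(-1/163840) = 4823/2672 + 35351/163840 = 55291137/27361280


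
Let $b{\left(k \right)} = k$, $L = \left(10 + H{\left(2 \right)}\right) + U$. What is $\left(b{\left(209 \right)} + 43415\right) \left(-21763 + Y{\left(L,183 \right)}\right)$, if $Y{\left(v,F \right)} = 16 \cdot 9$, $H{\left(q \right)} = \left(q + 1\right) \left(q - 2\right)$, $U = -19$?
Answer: $-943107256$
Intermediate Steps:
$H{\left(q \right)} = \left(1 + q\right) \left(-2 + q\right)$
$L = -9$ ($L = \left(10 - \left(4 - 4\right)\right) - 19 = \left(10 - 0\right) - 19 = \left(10 + 0\right) - 19 = 10 - 19 = -9$)
$Y{\left(v,F \right)} = 144$
$\left(b{\left(209 \right)} + 43415\right) \left(-21763 + Y{\left(L,183 \right)}\right) = \left(209 + 43415\right) \left(-21763 + 144\right) = 43624 \left(-21619\right) = -943107256$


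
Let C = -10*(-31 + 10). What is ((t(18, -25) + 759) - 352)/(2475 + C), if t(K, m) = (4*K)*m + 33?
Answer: -272/537 ≈ -0.50652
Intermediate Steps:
C = 210 (C = -10*(-21) = 210)
t(K, m) = 33 + 4*K*m (t(K, m) = 4*K*m + 33 = 33 + 4*K*m)
((t(18, -25) + 759) - 352)/(2475 + C) = (((33 + 4*18*(-25)) + 759) - 352)/(2475 + 210) = (((33 - 1800) + 759) - 352)/2685 = ((-1767 + 759) - 352)*(1/2685) = (-1008 - 352)*(1/2685) = -1360*1/2685 = -272/537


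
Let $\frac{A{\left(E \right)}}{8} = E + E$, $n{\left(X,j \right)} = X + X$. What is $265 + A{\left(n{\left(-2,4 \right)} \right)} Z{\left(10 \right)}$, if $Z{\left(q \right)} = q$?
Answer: $-375$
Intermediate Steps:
$n{\left(X,j \right)} = 2 X$
$A{\left(E \right)} = 16 E$ ($A{\left(E \right)} = 8 \left(E + E\right) = 8 \cdot 2 E = 16 E$)
$265 + A{\left(n{\left(-2,4 \right)} \right)} Z{\left(10 \right)} = 265 + 16 \cdot 2 \left(-2\right) 10 = 265 + 16 \left(-4\right) 10 = 265 - 640 = -375$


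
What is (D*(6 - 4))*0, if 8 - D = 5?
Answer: 0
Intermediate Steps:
D = 3 (D = 8 - 1*5 = 8 - 5 = 3)
(D*(6 - 4))*0 = (3*(6 - 4))*0 = (3*2)*0 = 6*0 = 0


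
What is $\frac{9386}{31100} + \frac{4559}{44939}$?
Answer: $\frac{281791177}{698801450} \approx 0.40325$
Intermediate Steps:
$\frac{9386}{31100} + \frac{4559}{44939} = 9386 \cdot \frac{1}{31100} + 4559 \cdot \frac{1}{44939} = \frac{4693}{15550} + \frac{4559}{44939} = \frac{281791177}{698801450}$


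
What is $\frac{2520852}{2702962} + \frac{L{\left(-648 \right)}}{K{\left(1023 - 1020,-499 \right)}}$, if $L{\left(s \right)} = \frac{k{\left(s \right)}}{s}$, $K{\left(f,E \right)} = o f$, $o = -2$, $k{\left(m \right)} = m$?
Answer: $\frac{6211075}{8108886} \approx 0.76596$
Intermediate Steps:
$K{\left(f,E \right)} = - 2 f$
$L{\left(s \right)} = 1$ ($L{\left(s \right)} = \frac{s}{s} = 1$)
$\frac{2520852}{2702962} + \frac{L{\left(-648 \right)}}{K{\left(1023 - 1020,-499 \right)}} = \frac{2520852}{2702962} + 1 \frac{1}{\left(-2\right) \left(1023 - 1020\right)} = 2520852 \cdot \frac{1}{2702962} + 1 \frac{1}{\left(-2\right) 3} = \frac{1260426}{1351481} + 1 \frac{1}{-6} = \frac{1260426}{1351481} + 1 \left(- \frac{1}{6}\right) = \frac{1260426}{1351481} - \frac{1}{6} = \frac{6211075}{8108886}$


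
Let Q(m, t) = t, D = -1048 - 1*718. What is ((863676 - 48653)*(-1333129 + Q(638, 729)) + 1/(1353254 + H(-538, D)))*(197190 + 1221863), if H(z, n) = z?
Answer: -2084537593637099642630547/1352716 ≈ -1.5410e+18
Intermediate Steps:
D = -1766 (D = -1048 - 718 = -1766)
((863676 - 48653)*(-1333129 + Q(638, 729)) + 1/(1353254 + H(-538, D)))*(197190 + 1221863) = ((863676 - 48653)*(-1333129 + 729) + 1/(1353254 - 538))*(197190 + 1221863) = (815023*(-1332400) + 1/1352716)*1419053 = (-1085936645200 + 1/1352716)*1419053 = -1468963874948363199/1352716*1419053 = -2084537593637099642630547/1352716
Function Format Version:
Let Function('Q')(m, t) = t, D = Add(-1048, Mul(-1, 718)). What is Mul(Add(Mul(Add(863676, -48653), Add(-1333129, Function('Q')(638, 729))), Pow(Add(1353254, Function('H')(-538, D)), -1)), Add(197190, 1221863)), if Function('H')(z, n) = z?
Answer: Rational(-2084537593637099642630547, 1352716) ≈ -1.5410e+18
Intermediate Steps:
D = -1766 (D = Add(-1048, -718) = -1766)
Mul(Add(Mul(Add(863676, -48653), Add(-1333129, Function('Q')(638, 729))), Pow(Add(1353254, Function('H')(-538, D)), -1)), Add(197190, 1221863)) = Mul(Add(Mul(Add(863676, -48653), Add(-1333129, 729)), Pow(Add(1353254, -538), -1)), Add(197190, 1221863)) = Mul(Add(Mul(815023, -1332400), Pow(1352716, -1)), 1419053) = Mul(Add(-1085936645200, Rational(1, 1352716)), 1419053) = Mul(Rational(-1468963874948363199, 1352716), 1419053) = Rational(-2084537593637099642630547, 1352716)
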